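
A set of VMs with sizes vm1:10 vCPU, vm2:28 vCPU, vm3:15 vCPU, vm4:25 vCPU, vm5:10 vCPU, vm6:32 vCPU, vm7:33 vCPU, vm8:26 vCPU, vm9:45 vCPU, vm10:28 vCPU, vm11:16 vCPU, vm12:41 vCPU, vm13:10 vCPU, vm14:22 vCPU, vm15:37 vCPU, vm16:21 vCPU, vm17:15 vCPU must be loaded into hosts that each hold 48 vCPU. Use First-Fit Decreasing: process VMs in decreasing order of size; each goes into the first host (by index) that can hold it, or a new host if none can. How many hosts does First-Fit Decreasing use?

Sorted descending: 45, 41, 37, 33, 32, 28, 28, 26, 25, 22, 21, 16, 15, 15, 10, 10, 10.
host 1: place 45 vCPU, 3 vCPU left
host 2: place 41 vCPU, 7 vCPU left
host 3: place 37 vCPU, 11 vCPU left
host 4: place 33 vCPU, 15 vCPU left
host 5: place 32 vCPU, 16 vCPU left
host 6: place 28 vCPU, 20 vCPU left
host 7: place 28 vCPU, 20 vCPU left
host 8: place 26 vCPU, 22 vCPU left
host 9: place 25 vCPU, 23 vCPU left
host 8: place 22 vCPU, 0 vCPU left
host 9: place 21 vCPU, 2 vCPU left
host 5: place 16 vCPU, 0 vCPU left
host 4: place 15 vCPU, 0 vCPU left
host 6: place 15 vCPU, 5 vCPU left
host 3: place 10 vCPU, 1 vCPU left
host 7: place 10 vCPU, 10 vCPU left
host 7: place 10 vCPU, 0 vCPU left

9 hosts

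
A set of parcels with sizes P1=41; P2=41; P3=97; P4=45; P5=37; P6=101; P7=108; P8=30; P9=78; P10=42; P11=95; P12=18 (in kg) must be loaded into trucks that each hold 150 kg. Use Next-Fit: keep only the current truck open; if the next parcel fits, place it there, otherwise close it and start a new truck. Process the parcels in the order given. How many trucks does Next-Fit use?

truck 1: place P1 (41 kg), 109 kg left
truck 1: place P2 (41 kg), 68 kg left
truck 2: place P3 (97 kg), 53 kg left
truck 2: place P4 (45 kg), 8 kg left
truck 3: place P5 (37 kg), 113 kg left
truck 3: place P6 (101 kg), 12 kg left
truck 4: place P7 (108 kg), 42 kg left
truck 4: place P8 (30 kg), 12 kg left
truck 5: place P9 (78 kg), 72 kg left
truck 5: place P10 (42 kg), 30 kg left
truck 6: place P11 (95 kg), 55 kg left
truck 6: place P12 (18 kg), 37 kg left

6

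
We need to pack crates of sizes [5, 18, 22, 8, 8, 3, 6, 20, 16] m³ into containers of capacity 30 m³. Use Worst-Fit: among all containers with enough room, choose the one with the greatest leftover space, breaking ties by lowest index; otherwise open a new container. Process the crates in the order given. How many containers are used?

container 1: place 5 m³, 25 m³ left
container 1: place 18 m³, 7 m³ left
container 2: place 22 m³, 8 m³ left
container 2: place 8 m³, 0 m³ left
container 3: place 8 m³, 22 m³ left
container 3: place 3 m³, 19 m³ left
container 3: place 6 m³, 13 m³ left
container 4: place 20 m³, 10 m³ left
container 5: place 16 m³, 14 m³ left
Final containers: [5,18] [22,8] [8,3,6] [20] [16].

5 containers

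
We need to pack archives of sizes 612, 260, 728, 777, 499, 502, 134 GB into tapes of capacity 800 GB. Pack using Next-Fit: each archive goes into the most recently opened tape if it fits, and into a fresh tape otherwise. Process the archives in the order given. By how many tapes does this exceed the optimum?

Next-Fit: [612] [260] [728] [777] [499] [502,134] → 6 tapes.
Total size 3512 GB; any packing needs at least ⌈3512/800⌉ = 5 tapes.
An optimal packing achieves that bound: [777] [728] [612,134] [502,260] [499] → 5 tapes.
Excess: 6 − 5 = 1.

1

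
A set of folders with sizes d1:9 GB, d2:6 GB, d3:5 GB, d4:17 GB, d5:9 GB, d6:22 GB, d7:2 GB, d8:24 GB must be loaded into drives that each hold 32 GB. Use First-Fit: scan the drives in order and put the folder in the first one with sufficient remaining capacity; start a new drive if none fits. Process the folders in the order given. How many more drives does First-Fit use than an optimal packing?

1

First-Fit: [9,6,5,9,2] [17] [22] [24] → 4 drives.
Total size 94 GB; any packing needs at least ⌈94/32⌉ = 3 drives.
An optimal packing achieves that bound: [24,6,2] [22,9] [17,9,5] → 3 drives.
Excess: 4 − 3 = 1.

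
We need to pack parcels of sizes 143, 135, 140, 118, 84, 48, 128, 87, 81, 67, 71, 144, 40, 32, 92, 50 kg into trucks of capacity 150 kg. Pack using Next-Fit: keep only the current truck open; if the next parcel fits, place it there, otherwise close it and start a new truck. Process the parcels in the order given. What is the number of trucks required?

143 kg → truck 1 (remaining 7 kg)
135 kg → truck 2 (remaining 15 kg)
140 kg → truck 3 (remaining 10 kg)
118 kg → truck 4 (remaining 32 kg)
84 kg → truck 5 (remaining 66 kg)
48 kg → truck 5 (remaining 18 kg)
128 kg → truck 6 (remaining 22 kg)
87 kg → truck 7 (remaining 63 kg)
81 kg → truck 8 (remaining 69 kg)
67 kg → truck 8 (remaining 2 kg)
71 kg → truck 9 (remaining 79 kg)
144 kg → truck 10 (remaining 6 kg)
40 kg → truck 11 (remaining 110 kg)
32 kg → truck 11 (remaining 78 kg)
92 kg → truck 12 (remaining 58 kg)
50 kg → truck 12 (remaining 8 kg)

12 trucks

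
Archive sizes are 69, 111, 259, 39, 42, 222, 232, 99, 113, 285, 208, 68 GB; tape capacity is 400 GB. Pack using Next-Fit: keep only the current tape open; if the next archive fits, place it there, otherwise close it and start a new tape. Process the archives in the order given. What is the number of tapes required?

6 tapes

tape 1: place 69 GB, 331 GB left
tape 1: place 111 GB, 220 GB left
tape 2: place 259 GB, 141 GB left
tape 2: place 39 GB, 102 GB left
tape 2: place 42 GB, 60 GB left
tape 3: place 222 GB, 178 GB left
tape 4: place 232 GB, 168 GB left
tape 4: place 99 GB, 69 GB left
tape 5: place 113 GB, 287 GB left
tape 5: place 285 GB, 2 GB left
tape 6: place 208 GB, 192 GB left
tape 6: place 68 GB, 124 GB left
Final tapes: [69,111] [259,39,42] [222] [232,99] [113,285] [208,68].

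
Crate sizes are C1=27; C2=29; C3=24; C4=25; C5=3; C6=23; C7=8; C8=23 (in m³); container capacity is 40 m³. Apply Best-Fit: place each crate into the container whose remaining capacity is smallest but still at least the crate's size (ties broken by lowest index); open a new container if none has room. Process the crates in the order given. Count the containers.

6

Put C1 (27 m³) in container 1; 13 m³ remain.
Put C2 (29 m³) in container 2; 11 m³ remain.
Put C3 (24 m³) in container 3; 16 m³ remain.
Put C4 (25 m³) in container 4; 15 m³ remain.
Put C5 (3 m³) in container 2; 8 m³ remain.
Put C6 (23 m³) in container 5; 17 m³ remain.
Put C7 (8 m³) in container 2; 0 m³ remain.
Put C8 (23 m³) in container 6; 17 m³ remain.
Final containers: [27] [29,3,8] [24] [25] [23] [23].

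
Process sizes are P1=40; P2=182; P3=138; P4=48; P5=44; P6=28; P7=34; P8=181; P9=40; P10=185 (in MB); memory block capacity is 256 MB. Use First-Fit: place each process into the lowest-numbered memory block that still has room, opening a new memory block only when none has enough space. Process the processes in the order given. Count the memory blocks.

4

P1 (40 MB) → memory block 1 (remaining 216 MB)
P2 (182 MB) → memory block 1 (remaining 34 MB)
P3 (138 MB) → memory block 2 (remaining 118 MB)
P4 (48 MB) → memory block 2 (remaining 70 MB)
P5 (44 MB) → memory block 2 (remaining 26 MB)
P6 (28 MB) → memory block 1 (remaining 6 MB)
P7 (34 MB) → memory block 3 (remaining 222 MB)
P8 (181 MB) → memory block 3 (remaining 41 MB)
P9 (40 MB) → memory block 3 (remaining 1 MB)
P10 (185 MB) → memory block 4 (remaining 71 MB)
Final memory blocks: [40,182,28] [138,48,44] [34,181,40] [185].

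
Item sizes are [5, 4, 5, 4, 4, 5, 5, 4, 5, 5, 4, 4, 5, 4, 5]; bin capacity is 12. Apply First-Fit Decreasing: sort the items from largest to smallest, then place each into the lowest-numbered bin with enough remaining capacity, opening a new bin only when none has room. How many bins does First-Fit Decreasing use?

7 bins

Sorted descending: 5, 5, 5, 5, 5, 5, 5, 5, 4, 4, 4, 4, 4, 4, 4.
Put 5 in bin 1; 7 remain.
Put 5 in bin 1; 2 remain.
Put 5 in bin 2; 7 remain.
Put 5 in bin 2; 2 remain.
Put 5 in bin 3; 7 remain.
Put 5 in bin 3; 2 remain.
Put 5 in bin 4; 7 remain.
Put 5 in bin 4; 2 remain.
Put 4 in bin 5; 8 remain.
Put 4 in bin 5; 4 remain.
Put 4 in bin 5; 0 remain.
Put 4 in bin 6; 8 remain.
Put 4 in bin 6; 4 remain.
Put 4 in bin 6; 0 remain.
Put 4 in bin 7; 8 remain.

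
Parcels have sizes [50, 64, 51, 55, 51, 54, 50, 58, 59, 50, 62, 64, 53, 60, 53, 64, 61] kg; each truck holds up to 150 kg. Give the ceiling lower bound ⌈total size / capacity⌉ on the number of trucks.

Total size = 50 + 64 + 51 + 55 + 51 + 54 + 50 + 58 + 59 + 50 + 62 + 64 + 53 + 60 + 53 + 64 + 61 = 959 kg.
⌈959 / 150⌉ = 7.

7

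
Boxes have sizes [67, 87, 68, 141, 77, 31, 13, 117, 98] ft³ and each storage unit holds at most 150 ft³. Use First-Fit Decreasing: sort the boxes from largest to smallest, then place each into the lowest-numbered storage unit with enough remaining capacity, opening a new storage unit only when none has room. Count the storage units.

Sorted descending: 141, 117, 98, 87, 77, 68, 67, 31, 13.
storage unit 1: place 141 ft³, 9 ft³ left
storage unit 2: place 117 ft³, 33 ft³ left
storage unit 3: place 98 ft³, 52 ft³ left
storage unit 4: place 87 ft³, 63 ft³ left
storage unit 5: place 77 ft³, 73 ft³ left
storage unit 5: place 68 ft³, 5 ft³ left
storage unit 6: place 67 ft³, 83 ft³ left
storage unit 2: place 31 ft³, 2 ft³ left
storage unit 3: place 13 ft³, 39 ft³ left

6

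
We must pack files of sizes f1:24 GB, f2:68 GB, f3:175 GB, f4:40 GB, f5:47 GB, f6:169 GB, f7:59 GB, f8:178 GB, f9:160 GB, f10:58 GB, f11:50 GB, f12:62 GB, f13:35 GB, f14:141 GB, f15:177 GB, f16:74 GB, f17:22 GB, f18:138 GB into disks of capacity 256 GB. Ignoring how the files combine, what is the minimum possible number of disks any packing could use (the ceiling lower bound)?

7

Total size = 24 + 68 + 175 + 40 + 47 + 169 + 59 + 178 + 160 + 58 + 50 + 62 + 35 + 141 + 177 + 74 + 22 + 138 = 1677 GB.
⌈1677 / 256⌉ = 7.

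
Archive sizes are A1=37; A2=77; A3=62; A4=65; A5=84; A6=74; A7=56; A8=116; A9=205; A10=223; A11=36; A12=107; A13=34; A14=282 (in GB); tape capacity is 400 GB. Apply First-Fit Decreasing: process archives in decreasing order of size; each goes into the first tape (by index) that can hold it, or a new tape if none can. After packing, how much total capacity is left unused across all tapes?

142

Sorted descending: 282, 223, 205, 116, 107, 84, 77, 74, 65, 62, 56, 37, 36, 34.
282 GB → tape 1 (remaining 118 GB)
223 GB → tape 2 (remaining 177 GB)
205 GB → tape 3 (remaining 195 GB)
116 GB → tape 1 (remaining 2 GB)
107 GB → tape 2 (remaining 70 GB)
84 GB → tape 3 (remaining 111 GB)
77 GB → tape 3 (remaining 34 GB)
74 GB → tape 4 (remaining 326 GB)
65 GB → tape 2 (remaining 5 GB)
62 GB → tape 4 (remaining 264 GB)
56 GB → tape 4 (remaining 208 GB)
37 GB → tape 4 (remaining 171 GB)
36 GB → tape 4 (remaining 135 GB)
34 GB → tape 3 (remaining 0 GB)
4 tapes × 400 GB = 1600 GB; used 1458 GB; unused 142 GB.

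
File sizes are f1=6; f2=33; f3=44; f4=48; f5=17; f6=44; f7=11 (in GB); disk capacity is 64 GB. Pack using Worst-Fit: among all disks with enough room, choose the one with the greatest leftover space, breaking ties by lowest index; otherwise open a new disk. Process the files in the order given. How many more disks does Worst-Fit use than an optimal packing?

0

Worst-Fit: [6,33,17] [44,11] [48] [44] → 4 disks.
Total size 203 GB; any packing needs at least ⌈203/64⌉ = 4 disks.
So 4 is already optimal.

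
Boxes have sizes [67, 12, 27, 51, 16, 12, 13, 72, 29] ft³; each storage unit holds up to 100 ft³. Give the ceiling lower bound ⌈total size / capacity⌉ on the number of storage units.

Total size = 67 + 12 + 27 + 51 + 16 + 12 + 13 + 72 + 29 = 299 ft³.
⌈299 / 100⌉ = 3.

3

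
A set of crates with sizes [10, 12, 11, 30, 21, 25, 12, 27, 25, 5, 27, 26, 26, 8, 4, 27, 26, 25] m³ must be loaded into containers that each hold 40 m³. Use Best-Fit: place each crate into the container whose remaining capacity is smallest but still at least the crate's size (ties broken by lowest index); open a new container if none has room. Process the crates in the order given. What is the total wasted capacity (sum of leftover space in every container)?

10 m³ → container 1 (remaining 30 m³)
12 m³ → container 1 (remaining 18 m³)
11 m³ → container 1 (remaining 7 m³)
30 m³ → container 2 (remaining 10 m³)
21 m³ → container 3 (remaining 19 m³)
25 m³ → container 4 (remaining 15 m³)
12 m³ → container 4 (remaining 3 m³)
27 m³ → container 5 (remaining 13 m³)
25 m³ → container 6 (remaining 15 m³)
5 m³ → container 1 (remaining 2 m³)
27 m³ → container 7 (remaining 13 m³)
26 m³ → container 8 (remaining 14 m³)
26 m³ → container 9 (remaining 14 m³)
8 m³ → container 2 (remaining 2 m³)
4 m³ → container 5 (remaining 9 m³)
27 m³ → container 10 (remaining 13 m³)
26 m³ → container 11 (remaining 14 m³)
25 m³ → container 12 (remaining 15 m³)
12 containers × 40 m³ = 480 m³; used 347 m³; unused 133 m³.

133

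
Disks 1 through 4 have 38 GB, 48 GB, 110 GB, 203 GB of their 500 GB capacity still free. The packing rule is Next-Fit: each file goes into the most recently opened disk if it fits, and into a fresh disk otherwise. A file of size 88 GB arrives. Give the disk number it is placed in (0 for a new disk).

4

Next-Fit only looks at disk 4, which has 203 GB free.
88 GB fits there.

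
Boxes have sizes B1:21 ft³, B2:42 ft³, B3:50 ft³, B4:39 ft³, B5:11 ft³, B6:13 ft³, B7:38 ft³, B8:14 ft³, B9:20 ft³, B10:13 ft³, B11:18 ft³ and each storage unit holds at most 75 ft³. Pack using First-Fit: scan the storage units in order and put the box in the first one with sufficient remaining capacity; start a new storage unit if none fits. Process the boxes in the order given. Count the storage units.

4

storage unit 1: place B1 (21 ft³), 54 ft³ left
storage unit 1: place B2 (42 ft³), 12 ft³ left
storage unit 2: place B3 (50 ft³), 25 ft³ left
storage unit 3: place B4 (39 ft³), 36 ft³ left
storage unit 1: place B5 (11 ft³), 1 ft³ left
storage unit 2: place B6 (13 ft³), 12 ft³ left
storage unit 4: place B7 (38 ft³), 37 ft³ left
storage unit 3: place B8 (14 ft³), 22 ft³ left
storage unit 3: place B9 (20 ft³), 2 ft³ left
storage unit 4: place B10 (13 ft³), 24 ft³ left
storage unit 4: place B11 (18 ft³), 6 ft³ left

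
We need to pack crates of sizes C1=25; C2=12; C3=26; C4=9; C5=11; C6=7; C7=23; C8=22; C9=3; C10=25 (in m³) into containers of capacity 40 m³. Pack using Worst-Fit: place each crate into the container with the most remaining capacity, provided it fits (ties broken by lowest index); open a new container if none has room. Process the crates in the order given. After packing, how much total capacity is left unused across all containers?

Put C1 (25 m³) in container 1; 15 m³ remain.
Put C2 (12 m³) in container 1; 3 m³ remain.
Put C3 (26 m³) in container 2; 14 m³ remain.
Put C4 (9 m³) in container 2; 5 m³ remain.
Put C5 (11 m³) in container 3; 29 m³ remain.
Put C6 (7 m³) in container 3; 22 m³ remain.
Put C7 (23 m³) in container 4; 17 m³ remain.
Put C8 (22 m³) in container 3; 0 m³ remain.
Put C9 (3 m³) in container 4; 14 m³ remain.
Put C10 (25 m³) in container 5; 15 m³ remain.
5 containers × 40 m³ = 200 m³; used 163 m³; unused 37 m³.

37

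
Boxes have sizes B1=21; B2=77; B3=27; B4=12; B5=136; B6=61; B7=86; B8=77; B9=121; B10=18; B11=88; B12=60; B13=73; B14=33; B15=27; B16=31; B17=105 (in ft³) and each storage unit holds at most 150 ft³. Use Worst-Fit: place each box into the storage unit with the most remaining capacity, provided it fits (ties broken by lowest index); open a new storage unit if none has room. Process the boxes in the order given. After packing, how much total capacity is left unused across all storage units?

147

B1 (21 ft³) → storage unit 1 (remaining 129 ft³)
B2 (77 ft³) → storage unit 1 (remaining 52 ft³)
B3 (27 ft³) → storage unit 1 (remaining 25 ft³)
B4 (12 ft³) → storage unit 1 (remaining 13 ft³)
B5 (136 ft³) → storage unit 2 (remaining 14 ft³)
B6 (61 ft³) → storage unit 3 (remaining 89 ft³)
B7 (86 ft³) → storage unit 3 (remaining 3 ft³)
B8 (77 ft³) → storage unit 4 (remaining 73 ft³)
B9 (121 ft³) → storage unit 5 (remaining 29 ft³)
B10 (18 ft³) → storage unit 4 (remaining 55 ft³)
B11 (88 ft³) → storage unit 6 (remaining 62 ft³)
B12 (60 ft³) → storage unit 6 (remaining 2 ft³)
B13 (73 ft³) → storage unit 7 (remaining 77 ft³)
B14 (33 ft³) → storage unit 7 (remaining 44 ft³)
B15 (27 ft³) → storage unit 4 (remaining 28 ft³)
B16 (31 ft³) → storage unit 7 (remaining 13 ft³)
B17 (105 ft³) → storage unit 8 (remaining 45 ft³)
8 storage units × 150 ft³ = 1200 ft³; used 1053 ft³; unused 147 ft³.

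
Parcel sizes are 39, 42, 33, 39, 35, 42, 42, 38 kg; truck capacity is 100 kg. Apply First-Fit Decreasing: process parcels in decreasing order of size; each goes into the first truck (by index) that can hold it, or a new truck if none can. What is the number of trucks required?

Sorted descending: 42, 42, 42, 39, 39, 38, 35, 33.
Put 42 kg in truck 1; 58 kg remain.
Put 42 kg in truck 1; 16 kg remain.
Put 42 kg in truck 2; 58 kg remain.
Put 39 kg in truck 2; 19 kg remain.
Put 39 kg in truck 3; 61 kg remain.
Put 38 kg in truck 3; 23 kg remain.
Put 35 kg in truck 4; 65 kg remain.
Put 33 kg in truck 4; 32 kg remain.

4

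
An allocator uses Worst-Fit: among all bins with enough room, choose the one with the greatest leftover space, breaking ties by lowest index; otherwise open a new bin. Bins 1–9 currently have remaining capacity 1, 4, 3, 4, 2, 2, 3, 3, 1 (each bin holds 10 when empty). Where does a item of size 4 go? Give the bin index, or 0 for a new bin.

2

Bins with room: bin 2 (4), bin 4 (4).
Most room is bin 2 with 4 free.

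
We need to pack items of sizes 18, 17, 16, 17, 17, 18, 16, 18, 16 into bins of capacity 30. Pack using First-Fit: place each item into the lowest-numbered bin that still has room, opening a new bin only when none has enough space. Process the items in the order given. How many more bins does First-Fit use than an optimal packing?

0

First-Fit: [18] [17] [16] [17] [17] [18] [16] [18] [16] → 9 bins.
9 items exceed 15 (half the capacity), and no two of those can share a bin, so at least 9 bins are needed.
So 9 is already optimal.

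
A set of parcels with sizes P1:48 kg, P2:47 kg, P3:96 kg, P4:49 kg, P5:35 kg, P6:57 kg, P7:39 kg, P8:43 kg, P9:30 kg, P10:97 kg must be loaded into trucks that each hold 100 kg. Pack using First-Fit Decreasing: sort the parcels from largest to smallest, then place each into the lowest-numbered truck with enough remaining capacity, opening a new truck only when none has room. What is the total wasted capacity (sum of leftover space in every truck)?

Sorted descending: 97, 96, 57, 49, 48, 47, 43, 39, 35, 30.
97 kg → truck 1 (remaining 3 kg)
96 kg → truck 2 (remaining 4 kg)
57 kg → truck 3 (remaining 43 kg)
49 kg → truck 4 (remaining 51 kg)
48 kg → truck 4 (remaining 3 kg)
47 kg → truck 5 (remaining 53 kg)
43 kg → truck 3 (remaining 0 kg)
39 kg → truck 5 (remaining 14 kg)
35 kg → truck 6 (remaining 65 kg)
30 kg → truck 6 (remaining 35 kg)
6 trucks × 100 kg = 600 kg; used 541 kg; unused 59 kg.

59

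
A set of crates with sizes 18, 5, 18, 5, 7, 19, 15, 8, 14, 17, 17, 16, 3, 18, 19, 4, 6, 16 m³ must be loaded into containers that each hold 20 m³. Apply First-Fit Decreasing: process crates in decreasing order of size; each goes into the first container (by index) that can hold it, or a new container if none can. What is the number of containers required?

Sorted descending: 19, 19, 18, 18, 18, 17, 17, 16, 16, 15, 14, 8, 7, 6, 5, 5, 4, 3.
Put 19 m³ in container 1; 1 m³ remain.
Put 19 m³ in container 2; 1 m³ remain.
Put 18 m³ in container 3; 2 m³ remain.
Put 18 m³ in container 4; 2 m³ remain.
Put 18 m³ in container 5; 2 m³ remain.
Put 17 m³ in container 6; 3 m³ remain.
Put 17 m³ in container 7; 3 m³ remain.
Put 16 m³ in container 8; 4 m³ remain.
Put 16 m³ in container 9; 4 m³ remain.
Put 15 m³ in container 10; 5 m³ remain.
Put 14 m³ in container 11; 6 m³ remain.
Put 8 m³ in container 12; 12 m³ remain.
Put 7 m³ in container 12; 5 m³ remain.
Put 6 m³ in container 11; 0 m³ remain.
Put 5 m³ in container 10; 0 m³ remain.
Put 5 m³ in container 12; 0 m³ remain.
Put 4 m³ in container 8; 0 m³ remain.
Put 3 m³ in container 6; 0 m³ remain.
Final containers: [19] [19] [18] [18] [18] [17,3] [17] [16,4] [16] [15,5] [14,6] [8,7,5].

12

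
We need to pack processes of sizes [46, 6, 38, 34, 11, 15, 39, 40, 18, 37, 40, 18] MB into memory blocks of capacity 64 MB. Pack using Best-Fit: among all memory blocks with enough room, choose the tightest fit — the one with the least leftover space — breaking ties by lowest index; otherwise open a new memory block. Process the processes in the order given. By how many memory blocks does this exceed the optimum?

0

Best-Fit: [46,6,11] [38,15] [34] [39] [40,18] [37] [40,18] → 7 memory blocks.
7 processes exceed 32 MB (half the capacity), and no two of those can share a memory block, so at least 7 memory blocks are needed.
So 7 is already optimal.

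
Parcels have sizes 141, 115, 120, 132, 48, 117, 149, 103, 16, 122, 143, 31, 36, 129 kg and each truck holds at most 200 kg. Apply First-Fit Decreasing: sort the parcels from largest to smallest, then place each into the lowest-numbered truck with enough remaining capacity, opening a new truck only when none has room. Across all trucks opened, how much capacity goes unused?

598

Sorted descending: 149, 143, 141, 132, 129, 122, 120, 117, 115, 103, 48, 36, 31, 16.
Put 149 kg in truck 1; 51 kg remain.
Put 143 kg in truck 2; 57 kg remain.
Put 141 kg in truck 3; 59 kg remain.
Put 132 kg in truck 4; 68 kg remain.
Put 129 kg in truck 5; 71 kg remain.
Put 122 kg in truck 6; 78 kg remain.
Put 120 kg in truck 7; 80 kg remain.
Put 117 kg in truck 8; 83 kg remain.
Put 115 kg in truck 9; 85 kg remain.
Put 103 kg in truck 10; 97 kg remain.
Put 48 kg in truck 1; 3 kg remain.
Put 36 kg in truck 2; 21 kg remain.
Put 31 kg in truck 3; 28 kg remain.
Put 16 kg in truck 2; 5 kg remain.
10 trucks × 200 kg = 2000 kg; used 1402 kg; unused 598 kg.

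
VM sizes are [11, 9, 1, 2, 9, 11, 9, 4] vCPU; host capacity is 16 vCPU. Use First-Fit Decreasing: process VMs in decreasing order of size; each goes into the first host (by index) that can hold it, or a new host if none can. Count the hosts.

5

Sorted descending: 11, 11, 9, 9, 9, 4, 2, 1.
host 1: place 11 vCPU, 5 vCPU left
host 2: place 11 vCPU, 5 vCPU left
host 3: place 9 vCPU, 7 vCPU left
host 4: place 9 vCPU, 7 vCPU left
host 5: place 9 vCPU, 7 vCPU left
host 1: place 4 vCPU, 1 vCPU left
host 2: place 2 vCPU, 3 vCPU left
host 1: place 1 vCPU, 0 vCPU left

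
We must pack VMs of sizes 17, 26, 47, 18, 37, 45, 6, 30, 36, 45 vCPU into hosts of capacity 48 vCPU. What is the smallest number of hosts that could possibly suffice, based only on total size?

7

Total size = 17 + 26 + 47 + 18 + 37 + 45 + 6 + 30 + 36 + 45 = 307 vCPU.
⌈307 / 48⌉ = 7.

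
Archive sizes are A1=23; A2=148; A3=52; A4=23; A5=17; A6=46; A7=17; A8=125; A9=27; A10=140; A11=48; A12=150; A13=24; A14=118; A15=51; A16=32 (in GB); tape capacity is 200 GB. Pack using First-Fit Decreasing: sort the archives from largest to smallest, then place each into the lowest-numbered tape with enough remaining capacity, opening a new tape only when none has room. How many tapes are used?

Sorted descending: 150, 148, 140, 125, 118, 52, 51, 48, 46, 32, 27, 24, 23, 23, 17, 17.
Put 150 GB in tape 1; 50 GB remain.
Put 148 GB in tape 2; 52 GB remain.
Put 140 GB in tape 3; 60 GB remain.
Put 125 GB in tape 4; 75 GB remain.
Put 118 GB in tape 5; 82 GB remain.
Put 52 GB in tape 2; 0 GB remain.
Put 51 GB in tape 3; 9 GB remain.
Put 48 GB in tape 1; 2 GB remain.
Put 46 GB in tape 4; 29 GB remain.
Put 32 GB in tape 5; 50 GB remain.
Put 27 GB in tape 4; 2 GB remain.
Put 24 GB in tape 5; 26 GB remain.
Put 23 GB in tape 5; 3 GB remain.
Put 23 GB in tape 6; 177 GB remain.
Put 17 GB in tape 6; 160 GB remain.
Put 17 GB in tape 6; 143 GB remain.

6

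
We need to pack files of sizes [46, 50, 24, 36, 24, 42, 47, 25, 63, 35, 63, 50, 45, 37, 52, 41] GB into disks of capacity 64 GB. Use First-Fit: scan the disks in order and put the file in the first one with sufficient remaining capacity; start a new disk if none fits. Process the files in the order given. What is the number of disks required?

14 disks

46 GB → disk 1 (remaining 18 GB)
50 GB → disk 2 (remaining 14 GB)
24 GB → disk 3 (remaining 40 GB)
36 GB → disk 3 (remaining 4 GB)
24 GB → disk 4 (remaining 40 GB)
42 GB → disk 5 (remaining 22 GB)
47 GB → disk 6 (remaining 17 GB)
25 GB → disk 4 (remaining 15 GB)
63 GB → disk 7 (remaining 1 GB)
35 GB → disk 8 (remaining 29 GB)
63 GB → disk 9 (remaining 1 GB)
50 GB → disk 10 (remaining 14 GB)
45 GB → disk 11 (remaining 19 GB)
37 GB → disk 12 (remaining 27 GB)
52 GB → disk 13 (remaining 12 GB)
41 GB → disk 14 (remaining 23 GB)
Final disks: [46] [50] [24,36] [24,25] [42] [47] [63] [35] [63] [50] [45] [37] [52] [41].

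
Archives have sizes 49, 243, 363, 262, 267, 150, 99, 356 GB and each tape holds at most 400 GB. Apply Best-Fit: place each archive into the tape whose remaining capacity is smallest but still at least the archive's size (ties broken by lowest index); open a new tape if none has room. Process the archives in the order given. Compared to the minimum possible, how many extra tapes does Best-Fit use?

Best-Fit: [49,243,99] [363] [262] [267] [150] [356] → 6 tapes.
Total size 1789 GB; any packing needs at least ⌈1789/400⌉ = 5 tapes.
An optimal packing achieves that bound: [363] [356] [267,99] [262,49] [243,150] → 5 tapes.
Excess: 6 − 5 = 1.

1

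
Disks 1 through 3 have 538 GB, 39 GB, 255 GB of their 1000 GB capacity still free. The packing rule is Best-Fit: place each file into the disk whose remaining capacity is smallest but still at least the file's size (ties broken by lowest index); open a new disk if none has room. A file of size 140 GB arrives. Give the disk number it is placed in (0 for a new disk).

Disks with room: disk 1 (538 GB), disk 3 (255 GB).
Tightest fit is disk 3 with 255 GB free.

3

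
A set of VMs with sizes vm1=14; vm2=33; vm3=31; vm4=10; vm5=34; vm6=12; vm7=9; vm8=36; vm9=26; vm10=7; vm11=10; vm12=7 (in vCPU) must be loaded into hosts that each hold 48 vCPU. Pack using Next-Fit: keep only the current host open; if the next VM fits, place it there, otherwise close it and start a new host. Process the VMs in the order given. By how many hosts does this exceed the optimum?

Next-Fit: [14,33] [31,10] [34,12] [9,36] [26,7,10] [7] → 6 hosts.
Total size 229 vCPU; any packing needs at least ⌈229/48⌉ = 5 hosts.
An optimal packing achieves that bound: [36,12] [34,14] [33,10] [31,10,7] [26,9,7] → 5 hosts.
Excess: 6 − 5 = 1.

1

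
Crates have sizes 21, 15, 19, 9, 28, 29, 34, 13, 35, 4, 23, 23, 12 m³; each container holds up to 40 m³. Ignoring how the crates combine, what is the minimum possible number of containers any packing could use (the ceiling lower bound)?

7

Total size = 21 + 15 + 19 + 9 + 28 + 29 + 34 + 13 + 35 + 4 + 23 + 23 + 12 = 265 m³.
⌈265 / 40⌉ = 7.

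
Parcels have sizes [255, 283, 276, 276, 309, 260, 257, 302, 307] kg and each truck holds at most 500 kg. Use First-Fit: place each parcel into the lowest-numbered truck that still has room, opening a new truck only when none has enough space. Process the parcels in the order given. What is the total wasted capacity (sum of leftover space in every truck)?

truck 1: place 255 kg, 245 kg left
truck 2: place 283 kg, 217 kg left
truck 3: place 276 kg, 224 kg left
truck 4: place 276 kg, 224 kg left
truck 5: place 309 kg, 191 kg left
truck 6: place 260 kg, 240 kg left
truck 7: place 257 kg, 243 kg left
truck 8: place 302 kg, 198 kg left
truck 9: place 307 kg, 193 kg left
9 trucks × 500 kg = 4500 kg; used 2525 kg; unused 1975 kg.

1975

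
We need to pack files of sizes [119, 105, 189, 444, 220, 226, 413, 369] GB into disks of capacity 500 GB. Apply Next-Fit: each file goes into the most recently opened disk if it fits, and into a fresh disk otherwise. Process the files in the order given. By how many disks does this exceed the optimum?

0

Next-Fit: [119,105,189] [444] [220,226] [413] [369] → 5 disks.
Total size 2085 GB; any packing needs at least ⌈2085/500⌉ = 5 disks.
So 5 is already optimal.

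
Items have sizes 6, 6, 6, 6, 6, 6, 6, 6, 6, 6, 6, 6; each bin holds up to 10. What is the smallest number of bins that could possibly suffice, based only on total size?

8 bins

Total size = 6 + 6 + 6 + 6 + 6 + 6 + 6 + 6 + 6 + 6 + 6 + 6 = 72.
⌈72 / 10⌉ = 8.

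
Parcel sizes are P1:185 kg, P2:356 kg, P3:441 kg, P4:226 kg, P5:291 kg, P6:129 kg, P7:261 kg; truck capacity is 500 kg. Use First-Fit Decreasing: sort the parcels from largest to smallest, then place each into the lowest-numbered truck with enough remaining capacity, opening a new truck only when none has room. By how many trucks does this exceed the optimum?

First-Fit Decreasing: [441] [356,129] [291,185] [261,226] → 4 trucks.
Total size 1889 kg; any packing needs at least ⌈1889/500⌉ = 4 trucks.
So 4 is already optimal.

0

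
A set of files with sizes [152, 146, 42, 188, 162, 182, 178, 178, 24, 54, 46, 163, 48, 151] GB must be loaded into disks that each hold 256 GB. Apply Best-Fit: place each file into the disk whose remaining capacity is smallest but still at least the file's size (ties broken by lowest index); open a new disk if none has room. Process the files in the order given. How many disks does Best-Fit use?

152 GB → disk 1 (remaining 104 GB)
146 GB → disk 2 (remaining 110 GB)
42 GB → disk 1 (remaining 62 GB)
188 GB → disk 3 (remaining 68 GB)
162 GB → disk 4 (remaining 94 GB)
182 GB → disk 5 (remaining 74 GB)
178 GB → disk 6 (remaining 78 GB)
178 GB → disk 7 (remaining 78 GB)
24 GB → disk 1 (remaining 38 GB)
54 GB → disk 3 (remaining 14 GB)
46 GB → disk 5 (remaining 28 GB)
163 GB → disk 8 (remaining 93 GB)
48 GB → disk 6 (remaining 30 GB)
151 GB → disk 9 (remaining 105 GB)
Final disks: [152,42,24] [146] [188,54] [162] [182,46] [178,48] [178] [163] [151].

9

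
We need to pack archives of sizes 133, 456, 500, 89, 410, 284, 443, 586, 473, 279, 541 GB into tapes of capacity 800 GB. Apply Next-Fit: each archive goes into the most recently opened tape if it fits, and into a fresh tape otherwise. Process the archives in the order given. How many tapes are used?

7

tape 1: place 133 GB, 667 GB left
tape 1: place 456 GB, 211 GB left
tape 2: place 500 GB, 300 GB left
tape 2: place 89 GB, 211 GB left
tape 3: place 410 GB, 390 GB left
tape 3: place 284 GB, 106 GB left
tape 4: place 443 GB, 357 GB left
tape 5: place 586 GB, 214 GB left
tape 6: place 473 GB, 327 GB left
tape 6: place 279 GB, 48 GB left
tape 7: place 541 GB, 259 GB left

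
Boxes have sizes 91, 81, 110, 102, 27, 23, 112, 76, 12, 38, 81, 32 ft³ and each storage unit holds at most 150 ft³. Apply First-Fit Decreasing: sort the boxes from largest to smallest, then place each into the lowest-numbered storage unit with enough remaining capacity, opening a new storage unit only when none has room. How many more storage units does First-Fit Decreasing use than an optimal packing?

0

First-Fit Decreasing: [112,38] [110,32] [102,27,12] [91,23] [81] [81] [76] → 7 storage units.
7 boxes exceed 75 ft³ (half the capacity), and no two of those can share a storage unit, so at least 7 storage units are needed.
So 7 is already optimal.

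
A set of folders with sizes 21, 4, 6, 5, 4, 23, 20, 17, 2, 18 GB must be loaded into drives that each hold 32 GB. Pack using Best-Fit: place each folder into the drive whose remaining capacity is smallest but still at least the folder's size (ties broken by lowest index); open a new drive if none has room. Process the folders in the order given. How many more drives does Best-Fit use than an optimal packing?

Best-Fit: [21,4,6] [5,4,23] [20,2] [17] [18] → 5 drives.
5 folders exceed 16 GB (half the capacity), and no two of those can share a drive, so at least 5 drives are needed.
So 5 is already optimal.

0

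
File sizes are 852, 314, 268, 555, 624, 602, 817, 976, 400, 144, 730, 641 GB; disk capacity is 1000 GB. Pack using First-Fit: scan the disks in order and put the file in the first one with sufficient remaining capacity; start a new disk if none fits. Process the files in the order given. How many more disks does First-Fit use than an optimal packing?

1

First-Fit: [852,144] [314,268,400] [555] [624] [602] [817] [976] [730] [641] → 9 disks.
8 files exceed 500 GB (half the capacity), and no two of those can share a disk, so at least 8 disks are needed.
An optimal packing achieves that bound: [976] [852,144] [817] [730,268] [641,314] [624] [602] [555,400] → 8 disks.
Excess: 9 − 8 = 1.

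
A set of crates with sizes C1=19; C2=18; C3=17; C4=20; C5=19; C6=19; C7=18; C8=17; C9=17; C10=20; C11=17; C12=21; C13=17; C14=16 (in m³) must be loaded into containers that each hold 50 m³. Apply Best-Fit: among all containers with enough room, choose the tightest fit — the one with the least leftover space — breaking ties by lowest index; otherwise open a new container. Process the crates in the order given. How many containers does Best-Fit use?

7

C1 (19 m³) → container 1 (remaining 31 m³)
C2 (18 m³) → container 1 (remaining 13 m³)
C3 (17 m³) → container 2 (remaining 33 m³)
C4 (20 m³) → container 2 (remaining 13 m³)
C5 (19 m³) → container 3 (remaining 31 m³)
C6 (19 m³) → container 3 (remaining 12 m³)
C7 (18 m³) → container 4 (remaining 32 m³)
C8 (17 m³) → container 4 (remaining 15 m³)
C9 (17 m³) → container 5 (remaining 33 m³)
C10 (20 m³) → container 5 (remaining 13 m³)
C11 (17 m³) → container 6 (remaining 33 m³)
C12 (21 m³) → container 6 (remaining 12 m³)
C13 (17 m³) → container 7 (remaining 33 m³)
C14 (16 m³) → container 7 (remaining 17 m³)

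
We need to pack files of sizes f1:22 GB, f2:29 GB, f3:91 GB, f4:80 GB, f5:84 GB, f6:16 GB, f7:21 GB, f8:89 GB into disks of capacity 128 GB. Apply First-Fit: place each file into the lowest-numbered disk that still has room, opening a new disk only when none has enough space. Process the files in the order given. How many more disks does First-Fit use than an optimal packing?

First-Fit: [22,29,16,21] [91] [80] [84] [89] → 5 disks.
Total size 432 GB; any packing needs at least ⌈432/128⌉ = 4 disks.
An optimal packing achieves that bound: [91,29] [89,22,16] [84,21] [80] → 4 disks.
Excess: 5 − 4 = 1.

1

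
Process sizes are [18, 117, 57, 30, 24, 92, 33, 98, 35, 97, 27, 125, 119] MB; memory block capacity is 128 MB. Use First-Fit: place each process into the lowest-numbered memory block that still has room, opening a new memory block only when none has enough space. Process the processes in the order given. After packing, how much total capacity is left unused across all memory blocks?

Put 18 MB in memory block 1; 110 MB remain.
Put 117 MB in memory block 2; 11 MB remain.
Put 57 MB in memory block 1; 53 MB remain.
Put 30 MB in memory block 1; 23 MB remain.
Put 24 MB in memory block 3; 104 MB remain.
Put 92 MB in memory block 3; 12 MB remain.
Put 33 MB in memory block 4; 95 MB remain.
Put 98 MB in memory block 5; 30 MB remain.
Put 35 MB in memory block 4; 60 MB remain.
Put 97 MB in memory block 6; 31 MB remain.
Put 27 MB in memory block 4; 33 MB remain.
Put 125 MB in memory block 7; 3 MB remain.
Put 119 MB in memory block 8; 9 MB remain.
8 memory blocks × 128 MB = 1024 MB; used 872 MB; unused 152 MB.

152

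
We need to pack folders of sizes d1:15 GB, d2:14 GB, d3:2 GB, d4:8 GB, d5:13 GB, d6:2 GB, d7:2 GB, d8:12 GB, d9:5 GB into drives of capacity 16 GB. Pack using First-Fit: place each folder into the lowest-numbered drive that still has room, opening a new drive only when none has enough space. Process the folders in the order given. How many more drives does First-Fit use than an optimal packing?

1

First-Fit: [15] [14,2] [8,2,2] [13] [12] [5] → 6 drives.
Total size 73 GB; any packing needs at least ⌈73/16⌉ = 5 drives.
An optimal packing achieves that bound: [15] [14,2] [13,2] [12,2] [8,5] → 5 drives.
Excess: 6 − 5 = 1.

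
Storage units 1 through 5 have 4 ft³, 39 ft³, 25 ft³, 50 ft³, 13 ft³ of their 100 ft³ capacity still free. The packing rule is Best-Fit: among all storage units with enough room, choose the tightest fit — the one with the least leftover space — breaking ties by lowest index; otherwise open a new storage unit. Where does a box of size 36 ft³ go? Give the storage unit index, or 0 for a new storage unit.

2

Storage units with room: storage unit 2 (39 ft³), storage unit 4 (50 ft³).
Tightest fit is storage unit 2 with 39 ft³ free.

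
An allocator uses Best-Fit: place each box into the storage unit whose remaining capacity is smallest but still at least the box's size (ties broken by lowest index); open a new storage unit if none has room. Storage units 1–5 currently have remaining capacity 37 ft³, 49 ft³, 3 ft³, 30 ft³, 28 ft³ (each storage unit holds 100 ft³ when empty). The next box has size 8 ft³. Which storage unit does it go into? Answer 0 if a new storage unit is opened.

5

Storage units with room: storage unit 1 (37 ft³), storage unit 2 (49 ft³), storage unit 4 (30 ft³), storage unit 5 (28 ft³).
Tightest fit is storage unit 5 with 28 ft³ free.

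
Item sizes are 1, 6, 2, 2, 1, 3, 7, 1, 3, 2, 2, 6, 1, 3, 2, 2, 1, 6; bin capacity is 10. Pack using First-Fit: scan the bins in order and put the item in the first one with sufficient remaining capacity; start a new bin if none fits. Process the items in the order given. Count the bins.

1 → bin 1 (remaining 9)
6 → bin 1 (remaining 3)
2 → bin 1 (remaining 1)
2 → bin 2 (remaining 8)
1 → bin 1 (remaining 0)
3 → bin 2 (remaining 5)
7 → bin 3 (remaining 3)
1 → bin 2 (remaining 4)
3 → bin 2 (remaining 1)
2 → bin 3 (remaining 1)
2 → bin 4 (remaining 8)
6 → bin 4 (remaining 2)
1 → bin 2 (remaining 0)
3 → bin 5 (remaining 7)
2 → bin 4 (remaining 0)
2 → bin 5 (remaining 5)
1 → bin 3 (remaining 0)
6 → bin 6 (remaining 4)
Final bins: [1,6,2,1] [2,3,1,3,1] [7,2,1] [2,6,2] [3,2] [6].

6 bins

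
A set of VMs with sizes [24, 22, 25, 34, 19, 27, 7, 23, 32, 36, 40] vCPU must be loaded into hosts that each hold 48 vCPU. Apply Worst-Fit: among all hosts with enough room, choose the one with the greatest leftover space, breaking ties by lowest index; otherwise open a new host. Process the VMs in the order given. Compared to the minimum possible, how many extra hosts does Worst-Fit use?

1

Worst-Fit: [24,22] [25,19] [34] [27,7] [23] [32] [36] [40] → 8 hosts.
Total size 289 vCPU; any packing needs at least ⌈289/48⌉ = 7 hosts.
An optimal packing achieves that bound: [40,7] [36] [34] [32] [27,19] [25,23] [24,22] → 7 hosts.
Excess: 8 − 7 = 1.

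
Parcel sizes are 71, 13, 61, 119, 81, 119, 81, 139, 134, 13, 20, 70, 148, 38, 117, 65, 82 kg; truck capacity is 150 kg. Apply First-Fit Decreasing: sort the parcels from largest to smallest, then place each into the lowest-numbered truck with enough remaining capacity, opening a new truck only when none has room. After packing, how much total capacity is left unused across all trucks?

129

Sorted descending: 148, 139, 134, 119, 119, 117, 82, 81, 81, 71, 70, 65, 61, 38, 20, 13, 13.
Put 148 kg in truck 1; 2 kg remain.
Put 139 kg in truck 2; 11 kg remain.
Put 134 kg in truck 3; 16 kg remain.
Put 119 kg in truck 4; 31 kg remain.
Put 119 kg in truck 5; 31 kg remain.
Put 117 kg in truck 6; 33 kg remain.
Put 82 kg in truck 7; 68 kg remain.
Put 81 kg in truck 8; 69 kg remain.
Put 81 kg in truck 9; 69 kg remain.
Put 71 kg in truck 10; 79 kg remain.
Put 70 kg in truck 10; 9 kg remain.
Put 65 kg in truck 7; 3 kg remain.
Put 61 kg in truck 8; 8 kg remain.
Put 38 kg in truck 9; 31 kg remain.
Put 20 kg in truck 4; 11 kg remain.
Put 13 kg in truck 3; 3 kg remain.
Put 13 kg in truck 5; 18 kg remain.
10 trucks × 150 kg = 1500 kg; used 1371 kg; unused 129 kg.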